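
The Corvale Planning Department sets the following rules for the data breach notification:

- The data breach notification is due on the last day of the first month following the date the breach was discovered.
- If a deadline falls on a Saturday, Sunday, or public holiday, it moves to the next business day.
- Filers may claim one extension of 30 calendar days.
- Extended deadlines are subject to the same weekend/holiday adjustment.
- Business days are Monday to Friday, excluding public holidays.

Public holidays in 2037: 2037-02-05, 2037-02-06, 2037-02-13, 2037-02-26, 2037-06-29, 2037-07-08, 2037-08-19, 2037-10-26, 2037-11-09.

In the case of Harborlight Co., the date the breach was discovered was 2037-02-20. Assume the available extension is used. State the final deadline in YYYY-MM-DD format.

1 month after 2037-02-20 falls in March 2037; the last day of that month is 2037-03-31.
Since 2037-03-31 is a Tuesday and not a holiday, the date is unchanged.
With the 30-day extension, 2037-03-31 becomes 2037-04-30.
2037-04-30 (Thursday) is already a business day.
Final deadline: 2037-04-30.

2037-04-30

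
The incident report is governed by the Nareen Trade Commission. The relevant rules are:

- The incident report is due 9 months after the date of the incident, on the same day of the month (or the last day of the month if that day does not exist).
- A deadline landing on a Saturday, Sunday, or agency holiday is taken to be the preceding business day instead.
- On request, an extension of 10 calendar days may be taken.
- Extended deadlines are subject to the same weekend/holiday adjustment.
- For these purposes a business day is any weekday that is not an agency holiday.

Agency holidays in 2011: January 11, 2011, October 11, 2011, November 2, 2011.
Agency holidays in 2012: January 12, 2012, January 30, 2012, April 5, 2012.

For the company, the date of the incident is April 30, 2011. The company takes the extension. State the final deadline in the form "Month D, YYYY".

February 6, 2012

Moving 9 months forward from April 30, 2011 on the corresponding day gives January 30, 2012.
Because January 30, 2012 is a listed holiday, the deadline becomes January 27, 2012 (Friday).
Applying the 10-calendar-day extension: January 27, 2012 + 10 days = February 6, 2012.
February 6, 2012 falls on a Monday, which is a business day, so no adjustment is needed.
So the filing is due February 6, 2012.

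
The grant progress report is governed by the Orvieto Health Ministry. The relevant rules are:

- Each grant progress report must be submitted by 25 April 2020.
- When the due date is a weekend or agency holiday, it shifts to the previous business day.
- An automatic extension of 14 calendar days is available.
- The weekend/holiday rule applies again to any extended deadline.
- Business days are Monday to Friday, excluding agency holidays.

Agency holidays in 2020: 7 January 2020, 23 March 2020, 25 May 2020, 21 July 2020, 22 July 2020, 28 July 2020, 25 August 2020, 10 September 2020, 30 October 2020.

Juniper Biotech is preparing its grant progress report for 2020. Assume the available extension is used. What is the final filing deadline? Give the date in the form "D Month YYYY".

Start from the fixed due date, 25 April 2020.
25 April 2020 is a Saturday, so it moves to the preceding business day, 24 April 2020 (Friday).
The 14-calendar-day extension moves the deadline from 24 April 2020 to 8 May 2020.
8 May 2020 falls on a Friday, which is a business day, so no adjustment is needed.
So the filing is due 8 May 2020.

8 May 2020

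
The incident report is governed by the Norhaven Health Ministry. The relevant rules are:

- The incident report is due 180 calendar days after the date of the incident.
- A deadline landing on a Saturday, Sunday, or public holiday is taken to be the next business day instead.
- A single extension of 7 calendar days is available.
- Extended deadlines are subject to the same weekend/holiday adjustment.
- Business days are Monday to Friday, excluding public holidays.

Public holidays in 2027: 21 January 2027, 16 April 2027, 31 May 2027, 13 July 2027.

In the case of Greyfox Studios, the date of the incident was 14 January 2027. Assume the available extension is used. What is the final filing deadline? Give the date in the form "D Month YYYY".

180 calendar days after 14 January 2027 is 13 July 2027.
13 July 2027 is a listed holiday; the next business day is 14 July 2027 (Wednesday).
Add the 7 calendar-day extension to 14 July 2027: 21 July 2027.
21 July 2027 falls on a Wednesday, which is a business day, so no adjustment is needed.
So the filing is due 21 July 2027.

21 July 2027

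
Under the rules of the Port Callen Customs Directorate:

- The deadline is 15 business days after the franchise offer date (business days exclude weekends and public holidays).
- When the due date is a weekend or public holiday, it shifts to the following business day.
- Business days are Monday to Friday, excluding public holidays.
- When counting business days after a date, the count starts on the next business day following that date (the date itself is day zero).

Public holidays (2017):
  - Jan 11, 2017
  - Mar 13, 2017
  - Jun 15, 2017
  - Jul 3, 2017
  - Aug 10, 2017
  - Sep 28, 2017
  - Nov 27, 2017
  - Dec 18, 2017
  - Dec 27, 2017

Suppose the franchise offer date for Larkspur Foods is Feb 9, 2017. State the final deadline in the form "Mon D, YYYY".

15 business days after Feb 9, 2017, excluding weekends and holidays, is Mar 2, 2017.
Mar 2, 2017 (Thursday) is already a business day.
The final due date is Mar 2, 2017.

Mar 2, 2017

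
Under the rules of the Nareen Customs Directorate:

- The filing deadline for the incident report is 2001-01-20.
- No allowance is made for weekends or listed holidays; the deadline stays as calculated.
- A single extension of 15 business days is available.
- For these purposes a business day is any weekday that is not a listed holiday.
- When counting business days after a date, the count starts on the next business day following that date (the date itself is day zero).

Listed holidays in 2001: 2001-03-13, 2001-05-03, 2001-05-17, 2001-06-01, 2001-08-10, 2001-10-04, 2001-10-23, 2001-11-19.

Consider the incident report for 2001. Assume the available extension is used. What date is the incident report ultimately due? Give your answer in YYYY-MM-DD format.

The stated deadline is 2001-01-20.
2001-01-20 falls on a Saturday. The rules make no weekend/holiday allowance, so it remains 2001-01-20.
Applying the 15-business-day extension: 15 business days after 2001-01-20 is 2001-02-09.
2001-02-09 is a Friday; no weekend or holiday adjustment applies.
So the filing is due 2001-02-09.

2001-02-09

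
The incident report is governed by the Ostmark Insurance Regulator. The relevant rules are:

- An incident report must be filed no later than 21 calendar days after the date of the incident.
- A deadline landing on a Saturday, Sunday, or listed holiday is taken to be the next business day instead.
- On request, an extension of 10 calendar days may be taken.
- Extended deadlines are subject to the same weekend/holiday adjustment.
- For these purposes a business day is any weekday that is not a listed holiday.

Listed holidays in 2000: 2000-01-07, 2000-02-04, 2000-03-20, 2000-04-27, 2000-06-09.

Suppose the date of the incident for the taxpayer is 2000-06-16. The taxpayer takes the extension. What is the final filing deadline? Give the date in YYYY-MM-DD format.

2000-07-17

Trigger date 2000-06-16 + 21 calendar days = 2000-07-07.
Since 2000-07-07 is a Friday and not a holiday, the date is unchanged.
Applying the 10-calendar-day extension: 2000-07-07 + 10 days = 2000-07-17.
2000-07-17 (Monday) is already a business day.
Deadline: 2000-07-17.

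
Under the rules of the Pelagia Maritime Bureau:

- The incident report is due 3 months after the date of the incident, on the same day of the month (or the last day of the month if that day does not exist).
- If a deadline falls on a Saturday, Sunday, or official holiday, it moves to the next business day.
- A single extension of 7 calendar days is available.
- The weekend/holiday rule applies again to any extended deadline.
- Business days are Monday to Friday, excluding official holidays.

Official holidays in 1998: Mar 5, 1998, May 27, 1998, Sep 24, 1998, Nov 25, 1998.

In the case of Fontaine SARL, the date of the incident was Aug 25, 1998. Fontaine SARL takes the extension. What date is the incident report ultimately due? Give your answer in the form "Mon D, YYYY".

Dec 3, 1998

Moving 3 months forward from Aug 25, 1998 on the corresponding day gives Nov 25, 1998.
Because Nov 25, 1998 is a listed holiday, the deadline becomes Nov 26, 1998 (Thursday).
With the 7-day extension, Nov 26, 1998 becomes Dec 3, 1998.
Dec 3, 1998 (Thursday) is already a business day.
Deadline: Dec 3, 1998.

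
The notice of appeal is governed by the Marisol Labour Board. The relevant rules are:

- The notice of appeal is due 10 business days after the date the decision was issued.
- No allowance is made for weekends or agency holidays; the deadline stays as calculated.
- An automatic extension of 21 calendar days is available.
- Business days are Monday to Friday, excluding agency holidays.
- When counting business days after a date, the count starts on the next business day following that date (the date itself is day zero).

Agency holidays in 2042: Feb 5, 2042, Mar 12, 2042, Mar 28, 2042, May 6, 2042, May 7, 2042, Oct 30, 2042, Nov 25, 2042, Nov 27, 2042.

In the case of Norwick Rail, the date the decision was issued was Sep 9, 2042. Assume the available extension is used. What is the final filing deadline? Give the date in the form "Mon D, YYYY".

Oct 14, 2042

Starting the day after Sep 9, 2042 and counting 10 business days lands on Sep 23, 2042.
Sep 23, 2042 falls on a Tuesday. The rules make no weekend/holiday allowance, so it remains Sep 23, 2042.
The 21-calendar-day extension moves the deadline from Sep 23, 2042 to Oct 14, 2042.
No adjustment is made for weekends or holidays, so Oct 14, 2042 stands.
So the filing is due Oct 14, 2042.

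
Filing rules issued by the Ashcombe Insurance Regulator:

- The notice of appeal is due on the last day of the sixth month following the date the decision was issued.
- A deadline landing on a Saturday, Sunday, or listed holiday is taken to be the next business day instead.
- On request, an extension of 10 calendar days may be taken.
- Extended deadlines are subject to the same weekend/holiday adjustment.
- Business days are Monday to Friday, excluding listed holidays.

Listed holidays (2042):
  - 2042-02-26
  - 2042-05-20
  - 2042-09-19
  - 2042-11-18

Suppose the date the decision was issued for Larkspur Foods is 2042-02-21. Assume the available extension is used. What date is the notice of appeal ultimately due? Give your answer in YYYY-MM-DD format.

2042-09-11

6 months after 2042-02-21 is August 2042; that month ends on 2042-08-31.
2042-08-31 is a Sunday; the next business day is 2042-09-01 (Monday).
With the 10-day extension, 2042-09-01 becomes 2042-09-11.
Since 2042-09-11 is a Thursday and not a holiday, the date is unchanged.
Final deadline: 2042-09-11.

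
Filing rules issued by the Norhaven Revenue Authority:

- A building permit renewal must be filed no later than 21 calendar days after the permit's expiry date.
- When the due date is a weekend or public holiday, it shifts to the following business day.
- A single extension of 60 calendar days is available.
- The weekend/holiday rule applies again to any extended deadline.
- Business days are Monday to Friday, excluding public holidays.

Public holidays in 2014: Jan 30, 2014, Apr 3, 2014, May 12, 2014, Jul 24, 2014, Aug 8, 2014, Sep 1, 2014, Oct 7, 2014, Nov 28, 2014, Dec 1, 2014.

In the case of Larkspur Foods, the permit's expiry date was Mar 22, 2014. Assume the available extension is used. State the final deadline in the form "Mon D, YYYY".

Jun 13, 2014

21 calendar days after Mar 22, 2014 is Apr 12, 2014.
Apr 12, 2014 is a Saturday; the next business day is Apr 14, 2014 (Monday).
Add the 60 calendar-day extension to Apr 14, 2014: Jun 13, 2014.
Since Jun 13, 2014 is a Friday and not a holiday, the date is unchanged.
So the filing is due Jun 13, 2014.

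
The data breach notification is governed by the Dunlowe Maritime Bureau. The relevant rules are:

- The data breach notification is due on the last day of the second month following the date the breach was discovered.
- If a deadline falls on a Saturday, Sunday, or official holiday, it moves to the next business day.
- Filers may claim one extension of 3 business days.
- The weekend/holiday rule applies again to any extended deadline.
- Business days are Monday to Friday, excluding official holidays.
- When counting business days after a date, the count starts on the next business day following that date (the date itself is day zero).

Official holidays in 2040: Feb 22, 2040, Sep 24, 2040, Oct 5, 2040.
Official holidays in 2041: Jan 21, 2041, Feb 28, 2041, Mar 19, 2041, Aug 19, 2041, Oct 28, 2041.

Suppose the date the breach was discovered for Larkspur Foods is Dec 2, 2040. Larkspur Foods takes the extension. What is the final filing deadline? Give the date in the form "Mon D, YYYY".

2 months after Dec 2, 2040 is February 2041; that month ends on Feb 28, 2041.
Feb 28, 2041 falls on a listed holiday. Rolling to the next business day gives Mar 1, 2041, a Friday.
Counting 3 further business days from Mar 1, 2041 reaches Mar 6, 2041.
Mar 6, 2041 is a Wednesday and not a listed holiday, so it stands.
So the filing is due Mar 6, 2041.

Mar 6, 2041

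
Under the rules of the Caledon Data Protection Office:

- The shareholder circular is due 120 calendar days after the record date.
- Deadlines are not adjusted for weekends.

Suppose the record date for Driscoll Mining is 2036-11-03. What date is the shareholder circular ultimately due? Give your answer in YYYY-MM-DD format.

2037-03-03

Adding 120 calendar days to 2036-11-03 gives 2037-03-03.
2037-03-03 falls on a Tuesday. The rules make no weekend/holiday allowance, so it remains 2037-03-03.
So the filing is due 2037-03-03.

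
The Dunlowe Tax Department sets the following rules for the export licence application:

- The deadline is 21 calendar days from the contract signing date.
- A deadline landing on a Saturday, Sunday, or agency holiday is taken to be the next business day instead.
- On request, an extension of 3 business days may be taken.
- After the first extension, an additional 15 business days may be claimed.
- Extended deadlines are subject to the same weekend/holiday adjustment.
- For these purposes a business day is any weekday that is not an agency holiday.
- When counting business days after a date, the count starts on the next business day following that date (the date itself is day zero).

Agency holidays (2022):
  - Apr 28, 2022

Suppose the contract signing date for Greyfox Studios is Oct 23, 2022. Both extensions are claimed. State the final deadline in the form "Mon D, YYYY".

Dec 8, 2022

From Oct 23, 2022, 21 calendar days later is Nov 13, 2022.
Nov 13, 2022 is a Sunday; the next business day is Nov 14, 2022 (Monday).
The 3-business-day extension runs from Nov 14, 2022 to Nov 17, 2022.
Nov 17, 2022 (Thursday) is already a business day.
The 15-business-day extension runs from Nov 17, 2022 to Dec 8, 2022.
Dec 8, 2022 (Thursday) is already a business day.
Final deadline: Dec 8, 2022.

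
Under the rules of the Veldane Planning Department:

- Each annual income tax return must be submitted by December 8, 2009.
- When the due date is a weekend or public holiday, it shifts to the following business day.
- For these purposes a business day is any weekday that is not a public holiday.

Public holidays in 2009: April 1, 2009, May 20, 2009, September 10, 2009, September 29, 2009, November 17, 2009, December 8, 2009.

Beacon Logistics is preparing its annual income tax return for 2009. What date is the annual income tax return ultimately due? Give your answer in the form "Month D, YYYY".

December 9, 2009

The stated deadline is December 8, 2009.
December 8, 2009 falls on a listed holiday. Rolling to the next business day gives December 9, 2009, a Wednesday.
So the filing is due December 9, 2009.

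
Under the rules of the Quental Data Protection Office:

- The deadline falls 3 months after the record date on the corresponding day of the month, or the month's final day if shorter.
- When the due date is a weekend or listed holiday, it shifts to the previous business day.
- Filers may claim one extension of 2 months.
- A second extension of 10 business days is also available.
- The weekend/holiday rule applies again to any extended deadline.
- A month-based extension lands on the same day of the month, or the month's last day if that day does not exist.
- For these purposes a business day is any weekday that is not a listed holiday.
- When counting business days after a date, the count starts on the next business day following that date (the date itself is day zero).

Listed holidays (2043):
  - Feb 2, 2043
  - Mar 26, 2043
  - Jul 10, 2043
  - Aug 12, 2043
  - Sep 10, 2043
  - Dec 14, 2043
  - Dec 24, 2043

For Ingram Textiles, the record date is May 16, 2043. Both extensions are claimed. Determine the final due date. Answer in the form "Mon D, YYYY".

Moving 3 months forward from May 16, 2043 on the corresponding day gives Aug 16, 2043.
Aug 16, 2043 is a Sunday, so it moves to the preceding business day, Aug 14, 2043 (Friday).
Add 2 months to Aug 14, 2043: Oct 14, 2043.
Oct 14, 2043 is a Wednesday and not a listed holiday, so it stands.
Counting 10 further business days from Oct 14, 2043 reaches Oct 28, 2043.
Oct 28, 2043 (Wednesday) is already a business day.
Final deadline: Oct 28, 2043.

Oct 28, 2043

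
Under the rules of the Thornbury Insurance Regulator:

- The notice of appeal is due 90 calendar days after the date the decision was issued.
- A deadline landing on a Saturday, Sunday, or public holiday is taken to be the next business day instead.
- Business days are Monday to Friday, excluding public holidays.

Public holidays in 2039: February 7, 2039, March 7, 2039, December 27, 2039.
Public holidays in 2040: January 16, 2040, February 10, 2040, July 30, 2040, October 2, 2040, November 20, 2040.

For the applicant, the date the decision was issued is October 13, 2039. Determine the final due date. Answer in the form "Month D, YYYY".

January 11, 2040

Adding 90 calendar days to October 13, 2039 gives January 11, 2040.
Since January 11, 2040 is a Wednesday and not a holiday, the date is unchanged.
So the filing is due January 11, 2040.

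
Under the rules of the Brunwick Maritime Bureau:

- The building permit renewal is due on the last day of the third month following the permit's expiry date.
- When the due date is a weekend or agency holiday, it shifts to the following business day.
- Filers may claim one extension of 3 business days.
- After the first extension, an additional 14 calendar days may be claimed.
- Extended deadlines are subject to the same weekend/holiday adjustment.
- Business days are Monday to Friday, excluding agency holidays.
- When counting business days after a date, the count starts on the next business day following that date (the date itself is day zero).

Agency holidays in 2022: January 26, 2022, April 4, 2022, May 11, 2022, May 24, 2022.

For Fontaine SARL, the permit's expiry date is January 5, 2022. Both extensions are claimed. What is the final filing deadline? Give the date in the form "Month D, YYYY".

May 19, 2022

3 months after January 5, 2022 is April 2022; that month ends on April 30, 2022.
April 30, 2022 is a Saturday, so it moves to the next business day, May 2, 2022 (Monday).
The 3-business-day extension runs from May 2, 2022 to May 5, 2022.
May 5, 2022 (Thursday) is already a business day.
Applying the 14-calendar-day extension: May 5, 2022 + 14 days = May 19, 2022.
May 19, 2022 (Thursday) is already a business day.
Deadline: May 19, 2022.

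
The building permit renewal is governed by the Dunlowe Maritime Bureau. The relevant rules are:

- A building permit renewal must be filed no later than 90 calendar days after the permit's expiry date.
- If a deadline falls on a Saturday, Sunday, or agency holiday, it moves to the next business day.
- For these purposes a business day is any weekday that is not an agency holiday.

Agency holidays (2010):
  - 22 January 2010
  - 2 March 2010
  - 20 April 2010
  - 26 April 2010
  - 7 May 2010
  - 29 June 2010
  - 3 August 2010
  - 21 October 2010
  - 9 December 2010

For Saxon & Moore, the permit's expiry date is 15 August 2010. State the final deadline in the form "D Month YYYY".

15 November 2010

90 calendar days after 15 August 2010 is 13 November 2010.
13 November 2010 is a Saturday, so it moves to the next business day, 15 November 2010 (Monday).
The final due date is 15 November 2010.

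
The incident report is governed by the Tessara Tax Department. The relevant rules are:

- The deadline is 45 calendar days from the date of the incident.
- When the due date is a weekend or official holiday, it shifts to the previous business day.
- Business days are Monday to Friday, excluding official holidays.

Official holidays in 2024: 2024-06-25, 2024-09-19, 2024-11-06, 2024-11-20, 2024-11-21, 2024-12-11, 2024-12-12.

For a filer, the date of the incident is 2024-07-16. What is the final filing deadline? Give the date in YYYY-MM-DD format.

2024-08-30

Adding 45 calendar days to 2024-07-16 gives 2024-08-30.
2024-08-30 falls on a Friday, which is a business day, so no adjustment is needed.
The final due date is 2024-08-30.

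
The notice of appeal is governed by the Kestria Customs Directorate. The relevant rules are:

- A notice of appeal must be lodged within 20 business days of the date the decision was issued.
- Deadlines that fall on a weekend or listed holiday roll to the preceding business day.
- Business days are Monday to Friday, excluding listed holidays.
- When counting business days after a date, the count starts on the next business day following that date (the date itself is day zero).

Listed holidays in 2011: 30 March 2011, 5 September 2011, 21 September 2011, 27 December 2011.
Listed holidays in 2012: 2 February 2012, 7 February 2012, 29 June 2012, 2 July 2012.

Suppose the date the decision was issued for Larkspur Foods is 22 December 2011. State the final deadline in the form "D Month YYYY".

20 January 2012

Counting 20 business days after 22 December 2011 (skipping weekends and listed holidays) reaches 20 January 2012.
20 January 2012 falls on a Friday, which is a business day, so no adjustment is needed.
The final due date is 20 January 2012.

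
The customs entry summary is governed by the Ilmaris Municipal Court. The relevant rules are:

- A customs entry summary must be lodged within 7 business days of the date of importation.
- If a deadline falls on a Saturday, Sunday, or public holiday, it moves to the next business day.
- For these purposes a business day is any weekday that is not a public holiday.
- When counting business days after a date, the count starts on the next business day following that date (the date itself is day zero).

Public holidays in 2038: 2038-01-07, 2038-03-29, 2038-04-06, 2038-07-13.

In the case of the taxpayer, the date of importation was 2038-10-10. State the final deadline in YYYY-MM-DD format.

2038-10-19

Starting the day after 2038-10-10 and counting 7 business days lands on 2038-10-19.
2038-10-19 falls on a Tuesday, which is a business day, so no adjustment is needed.
Deadline: 2038-10-19.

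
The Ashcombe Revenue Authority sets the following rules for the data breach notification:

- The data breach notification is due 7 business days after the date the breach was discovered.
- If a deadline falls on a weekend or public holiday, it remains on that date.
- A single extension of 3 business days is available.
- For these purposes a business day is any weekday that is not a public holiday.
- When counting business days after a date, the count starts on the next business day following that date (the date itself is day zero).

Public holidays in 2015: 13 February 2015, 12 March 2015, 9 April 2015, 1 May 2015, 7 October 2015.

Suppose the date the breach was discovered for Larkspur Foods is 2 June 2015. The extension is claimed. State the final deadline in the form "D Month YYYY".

16 June 2015

7 business days after 2 June 2015, excluding weekends and holidays, is 11 June 2015.
11 June 2015 is a Thursday; no weekend or holiday adjustment applies.
Applying the 3-business-day extension: 3 business days after 11 June 2015 is 16 June 2015.
16 June 2015 falls on a Tuesday. The rules make no weekend/holiday allowance, so it remains 16 June 2015.
So the filing is due 16 June 2015.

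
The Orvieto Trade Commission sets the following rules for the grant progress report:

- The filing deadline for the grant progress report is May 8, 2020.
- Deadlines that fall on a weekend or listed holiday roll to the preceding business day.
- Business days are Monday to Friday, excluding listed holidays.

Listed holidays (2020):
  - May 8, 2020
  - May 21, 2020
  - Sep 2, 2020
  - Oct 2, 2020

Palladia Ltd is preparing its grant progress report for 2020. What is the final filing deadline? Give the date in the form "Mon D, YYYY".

The stated deadline is May 8, 2020.
Because May 8, 2020 is a listed holiday, the deadline becomes May 7, 2020 (Thursday).
Final deadline: May 7, 2020.

May 7, 2020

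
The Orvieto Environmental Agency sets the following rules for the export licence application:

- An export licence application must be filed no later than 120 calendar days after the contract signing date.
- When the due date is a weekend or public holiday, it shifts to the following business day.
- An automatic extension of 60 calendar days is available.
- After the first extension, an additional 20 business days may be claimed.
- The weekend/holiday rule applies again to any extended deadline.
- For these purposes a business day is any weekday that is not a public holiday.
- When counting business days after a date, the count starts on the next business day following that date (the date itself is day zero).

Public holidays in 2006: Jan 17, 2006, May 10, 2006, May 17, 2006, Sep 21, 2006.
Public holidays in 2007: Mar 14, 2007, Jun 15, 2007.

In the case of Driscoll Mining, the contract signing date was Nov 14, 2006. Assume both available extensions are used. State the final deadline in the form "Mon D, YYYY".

Jun 11, 2007

Trigger date Nov 14, 2006 + 120 calendar days = Mar 14, 2007.
Mar 14, 2007 is a listed holiday; the next business day is Mar 15, 2007 (Thursday).
Add the 60 calendar-day extension to Mar 15, 2007: May 14, 2007.
May 14, 2007 (Monday) is already a business day.
Applying the 20-business-day extension: 20 business days after May 14, 2007 is Jun 11, 2007.
Jun 11, 2007 is a Monday and not a listed holiday, so it stands.
Deadline: Jun 11, 2007.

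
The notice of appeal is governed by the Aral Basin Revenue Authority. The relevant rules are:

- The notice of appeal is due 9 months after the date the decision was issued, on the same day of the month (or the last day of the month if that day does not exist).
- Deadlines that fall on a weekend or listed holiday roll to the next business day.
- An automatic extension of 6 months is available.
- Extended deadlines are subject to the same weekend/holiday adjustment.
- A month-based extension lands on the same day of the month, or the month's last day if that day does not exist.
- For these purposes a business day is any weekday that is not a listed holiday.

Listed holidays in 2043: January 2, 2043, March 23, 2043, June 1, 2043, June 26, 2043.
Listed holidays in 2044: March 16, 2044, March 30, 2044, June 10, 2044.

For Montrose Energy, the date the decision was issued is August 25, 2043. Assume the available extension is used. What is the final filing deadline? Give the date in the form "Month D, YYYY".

9 months after August 25, 2043, on the same day of the month, is May 25, 2044.
May 25, 2044 falls on a Wednesday, which is a business day, so no adjustment is needed.
Add 6 months to May 25, 2044: November 25, 2044.
November 25, 2044 (Friday) is already a business day.
The final due date is November 25, 2044.

November 25, 2044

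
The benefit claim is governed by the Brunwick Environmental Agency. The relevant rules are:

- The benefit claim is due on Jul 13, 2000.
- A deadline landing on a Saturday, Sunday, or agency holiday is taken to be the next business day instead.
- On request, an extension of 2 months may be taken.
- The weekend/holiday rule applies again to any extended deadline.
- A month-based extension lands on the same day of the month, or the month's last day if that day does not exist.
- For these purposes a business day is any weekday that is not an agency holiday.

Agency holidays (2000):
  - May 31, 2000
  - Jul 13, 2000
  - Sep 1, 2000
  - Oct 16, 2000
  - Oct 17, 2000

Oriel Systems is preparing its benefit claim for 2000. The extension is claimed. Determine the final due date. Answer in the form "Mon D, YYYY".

Sep 14, 2000

The stated deadline is Jul 13, 2000.
Jul 13, 2000 is a listed holiday; the next business day is Jul 14, 2000 (Friday).
Add 2 months to Jul 14, 2000: Sep 14, 2000.
Sep 14, 2000 (Thursday) is already a business day.
Final deadline: Sep 14, 2000.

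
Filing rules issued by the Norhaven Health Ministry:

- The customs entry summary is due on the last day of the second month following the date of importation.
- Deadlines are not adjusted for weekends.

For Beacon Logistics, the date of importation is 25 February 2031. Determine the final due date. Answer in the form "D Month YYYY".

The second month after 25 February 2031 is April 2031, whose last day is 30 April 2031.
30 April 2031 falls on a Wednesday. The rules make no weekend/holiday allowance, so it remains 30 April 2031.
Final deadline: 30 April 2031.

30 April 2031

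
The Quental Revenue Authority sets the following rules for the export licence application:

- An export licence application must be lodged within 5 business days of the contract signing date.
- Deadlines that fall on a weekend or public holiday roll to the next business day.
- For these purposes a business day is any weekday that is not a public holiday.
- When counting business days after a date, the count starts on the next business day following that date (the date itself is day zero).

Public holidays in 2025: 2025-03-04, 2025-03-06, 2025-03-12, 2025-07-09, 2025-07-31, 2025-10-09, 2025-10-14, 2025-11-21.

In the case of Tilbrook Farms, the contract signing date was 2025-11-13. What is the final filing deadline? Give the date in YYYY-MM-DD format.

2025-11-20

5 business days after 2025-11-13, excluding weekends and holidays, is 2025-11-20.
2025-11-20 falls on a Thursday, which is a business day, so no adjustment is needed.
Deadline: 2025-11-20.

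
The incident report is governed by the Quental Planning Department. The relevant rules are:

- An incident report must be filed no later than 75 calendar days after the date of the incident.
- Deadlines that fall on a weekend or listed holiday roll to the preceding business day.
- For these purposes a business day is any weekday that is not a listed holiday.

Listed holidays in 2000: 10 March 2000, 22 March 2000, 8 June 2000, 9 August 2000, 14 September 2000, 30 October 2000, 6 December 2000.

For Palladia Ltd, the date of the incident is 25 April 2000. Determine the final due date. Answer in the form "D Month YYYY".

Adding 75 calendar days to 25 April 2000 gives 9 July 2000.
9 July 2000 is a Sunday, so it moves to the preceding business day, 7 July 2000 (Friday).
Deadline: 7 July 2000.

7 July 2000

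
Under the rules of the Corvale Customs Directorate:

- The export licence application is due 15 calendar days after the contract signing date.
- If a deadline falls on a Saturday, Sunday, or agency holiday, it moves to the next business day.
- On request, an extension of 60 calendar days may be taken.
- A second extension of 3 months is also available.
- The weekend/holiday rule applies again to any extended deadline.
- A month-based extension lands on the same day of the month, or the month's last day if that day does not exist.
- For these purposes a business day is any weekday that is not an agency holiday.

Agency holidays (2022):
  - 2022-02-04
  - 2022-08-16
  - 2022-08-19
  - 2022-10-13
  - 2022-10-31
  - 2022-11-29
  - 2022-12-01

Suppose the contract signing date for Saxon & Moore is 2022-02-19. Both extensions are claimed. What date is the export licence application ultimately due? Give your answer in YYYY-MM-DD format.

2022-08-08

15 calendar days after 2022-02-19 is 2022-03-06.
Because 2022-03-06 is a Sunday, the deadline becomes 2022-03-07 (Monday).
Applying the 60-calendar-day extension: 2022-03-07 + 60 days = 2022-05-06.
Since 2022-05-06 is a Friday and not a holiday, the date is unchanged.
The 3 months extension carries 2022-05-06 to 2022-08-06.
2022-08-06 falls on a Saturday. Rolling to the next business day gives 2022-08-08, a Monday.
Final deadline: 2022-08-08.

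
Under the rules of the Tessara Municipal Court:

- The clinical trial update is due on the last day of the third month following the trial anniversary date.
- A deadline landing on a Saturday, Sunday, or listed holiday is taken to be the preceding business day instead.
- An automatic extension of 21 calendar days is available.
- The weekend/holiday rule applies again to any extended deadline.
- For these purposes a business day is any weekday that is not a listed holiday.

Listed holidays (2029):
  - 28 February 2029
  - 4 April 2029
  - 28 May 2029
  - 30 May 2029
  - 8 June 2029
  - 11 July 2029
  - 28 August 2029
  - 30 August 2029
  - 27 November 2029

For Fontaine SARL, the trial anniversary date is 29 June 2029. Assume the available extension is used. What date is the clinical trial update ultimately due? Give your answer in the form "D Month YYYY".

The third month after 29 June 2029 is September 2029, whose last day is 30 September 2029.
Because 30 September 2029 is a Sunday, the deadline becomes 28 September 2029 (Friday).
The 21-calendar-day extension moves the deadline from 28 September 2029 to 19 October 2029.
Since 19 October 2029 is a Friday and not a holiday, the date is unchanged.
The final due date is 19 October 2029.

19 October 2029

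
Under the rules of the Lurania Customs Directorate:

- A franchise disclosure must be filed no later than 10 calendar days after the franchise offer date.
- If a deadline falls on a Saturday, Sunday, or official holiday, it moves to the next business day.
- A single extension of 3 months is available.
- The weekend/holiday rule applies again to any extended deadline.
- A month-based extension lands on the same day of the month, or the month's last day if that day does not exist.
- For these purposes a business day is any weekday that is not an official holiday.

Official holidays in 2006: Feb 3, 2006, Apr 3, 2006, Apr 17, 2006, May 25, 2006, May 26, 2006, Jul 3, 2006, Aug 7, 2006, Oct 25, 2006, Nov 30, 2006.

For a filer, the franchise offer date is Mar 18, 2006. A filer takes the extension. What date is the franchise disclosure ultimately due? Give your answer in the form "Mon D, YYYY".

Jun 28, 2006

From Mar 18, 2006, 10 calendar days later is Mar 28, 2006.
Mar 28, 2006 is a Tuesday and not a listed holiday, so it stands.
Add 3 months to Mar 28, 2006: Jun 28, 2006.
Jun 28, 2006 (Wednesday) is already a business day.
Deadline: Jun 28, 2006.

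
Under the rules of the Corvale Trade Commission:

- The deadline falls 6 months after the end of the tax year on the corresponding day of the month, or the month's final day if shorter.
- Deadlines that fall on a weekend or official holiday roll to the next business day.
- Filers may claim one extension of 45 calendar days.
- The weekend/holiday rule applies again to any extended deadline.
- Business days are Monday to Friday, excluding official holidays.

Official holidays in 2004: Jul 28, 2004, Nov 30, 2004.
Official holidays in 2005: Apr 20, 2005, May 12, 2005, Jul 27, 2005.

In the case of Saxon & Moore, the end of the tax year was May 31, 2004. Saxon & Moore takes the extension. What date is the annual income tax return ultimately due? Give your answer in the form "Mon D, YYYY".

Jan 17, 2005

6 months from May 31, 2004 is Nov 30, 2004 (day 31 does not exist in November, so the month's last day is used).
Because Nov 30, 2004 is a listed holiday, the deadline becomes Dec 1, 2004 (Wednesday).
With the 45-day extension, Dec 1, 2004 becomes Jan 15, 2005.
Jan 15, 2005 is a Saturday; the next business day is Jan 17, 2005 (Monday).
Deadline: Jan 17, 2005.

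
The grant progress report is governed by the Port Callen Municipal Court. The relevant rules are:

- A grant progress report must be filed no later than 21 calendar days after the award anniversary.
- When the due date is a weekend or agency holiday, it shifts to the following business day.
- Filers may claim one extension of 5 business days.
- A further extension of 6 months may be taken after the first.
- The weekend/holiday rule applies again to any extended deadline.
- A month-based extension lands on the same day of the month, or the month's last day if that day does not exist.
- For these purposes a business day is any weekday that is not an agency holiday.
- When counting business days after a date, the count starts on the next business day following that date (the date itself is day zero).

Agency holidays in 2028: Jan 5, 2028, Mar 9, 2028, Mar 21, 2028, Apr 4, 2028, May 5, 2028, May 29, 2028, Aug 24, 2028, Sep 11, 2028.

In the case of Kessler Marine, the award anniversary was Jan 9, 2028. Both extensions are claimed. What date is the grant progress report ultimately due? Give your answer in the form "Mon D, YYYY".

From Jan 9, 2028, 21 calendar days later is Jan 30, 2028.
Jan 30, 2028 is a Sunday, so it moves to the next business day, Jan 31, 2028 (Monday).
Applying the 5-business-day extension: 5 business days after Jan 31, 2028 is Feb 7, 2028.
Feb 7, 2028 (Monday) is already a business day.
The 6 months extension carries Feb 7, 2028 to Aug 7, 2028.
Aug 7, 2028 is a Monday and not a listed holiday, so it stands.
Final deadline: Aug 7, 2028.

Aug 7, 2028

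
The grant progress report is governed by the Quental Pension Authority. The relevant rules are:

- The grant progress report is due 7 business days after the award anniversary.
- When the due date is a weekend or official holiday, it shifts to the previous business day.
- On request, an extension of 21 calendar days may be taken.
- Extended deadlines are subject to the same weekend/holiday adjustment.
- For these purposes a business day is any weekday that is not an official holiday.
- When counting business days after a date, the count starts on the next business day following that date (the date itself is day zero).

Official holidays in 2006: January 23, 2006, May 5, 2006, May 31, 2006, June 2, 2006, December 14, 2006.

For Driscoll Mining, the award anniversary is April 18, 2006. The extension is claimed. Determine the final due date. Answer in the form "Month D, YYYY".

May 18, 2006

Starting the day after April 18, 2006 and counting 7 business days lands on April 27, 2006.
Since April 27, 2006 is a Thursday and not a holiday, the date is unchanged.
The 21-calendar-day extension moves the deadline from April 27, 2006 to May 18, 2006.
May 18, 2006 is a Thursday and not a listed holiday, so it stands.
So the filing is due May 18, 2006.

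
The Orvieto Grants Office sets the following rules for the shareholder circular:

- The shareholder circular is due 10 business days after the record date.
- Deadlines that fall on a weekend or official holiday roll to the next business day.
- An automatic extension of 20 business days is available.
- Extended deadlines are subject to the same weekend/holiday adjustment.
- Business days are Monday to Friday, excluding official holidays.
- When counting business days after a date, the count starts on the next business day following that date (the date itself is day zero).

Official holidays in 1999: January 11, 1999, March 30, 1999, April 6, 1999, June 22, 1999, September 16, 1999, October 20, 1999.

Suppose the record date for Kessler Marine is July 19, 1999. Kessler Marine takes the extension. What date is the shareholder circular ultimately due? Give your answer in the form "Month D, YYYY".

August 30, 1999

Counting 10 business days after July 19, 1999 (skipping weekends and listed holidays) reaches August 2, 1999.
August 2, 1999 is a Monday and not a listed holiday, so it stands.
Counting 20 further business days from August 2, 1999 reaches August 30, 1999.
August 30, 1999 (Monday) is already a business day.
Deadline: August 30, 1999.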